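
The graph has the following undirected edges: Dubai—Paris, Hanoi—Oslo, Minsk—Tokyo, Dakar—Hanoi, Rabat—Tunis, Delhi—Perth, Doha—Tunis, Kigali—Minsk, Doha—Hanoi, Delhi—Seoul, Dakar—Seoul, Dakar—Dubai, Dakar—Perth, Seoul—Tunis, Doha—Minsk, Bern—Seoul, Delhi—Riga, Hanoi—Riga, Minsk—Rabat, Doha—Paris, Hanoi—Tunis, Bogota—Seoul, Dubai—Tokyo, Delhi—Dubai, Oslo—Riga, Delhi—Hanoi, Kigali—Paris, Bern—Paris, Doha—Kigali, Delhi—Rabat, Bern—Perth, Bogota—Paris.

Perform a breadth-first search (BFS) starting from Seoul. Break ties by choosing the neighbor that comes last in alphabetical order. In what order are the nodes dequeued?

Seoul -> Tunis -> Delhi -> Dakar -> Bogota -> Bern -> Rabat -> Hanoi -> Doha -> Riga -> Perth -> Dubai -> Paris -> Minsk -> Oslo -> Kigali -> Tokyo

Visit Seoul; enqueue Tunis, Delhi, Dakar, Bogota, Bern → queue [Tunis, Delhi, Dakar, Bogota, Bern]
Visit Tunis; enqueue Rabat, Hanoi, Doha → queue [Delhi, Dakar, Bogota, Bern, Rabat, Hanoi, Doha]
Visit Delhi; enqueue Riga, Perth, Dubai → queue [Dakar, Bogota, Bern, Rabat, Hanoi, Doha, Riga, Perth, Dubai]
Visit Dakar → queue [Bogota, Bern, Rabat, Hanoi, Doha, Riga, Perth, Dubai]
Visit Bogota; enqueue Paris → queue [Bern, Rabat, Hanoi, Doha, Riga, Perth, Dubai, Paris]
Visit Bern → queue [Rabat, Hanoi, Doha, Riga, Perth, Dubai, Paris]
Visit Rabat; enqueue Minsk → queue [Hanoi, Doha, Riga, Perth, Dubai, Paris, Minsk]
Visit Hanoi; enqueue Oslo → queue [Doha, Riga, Perth, Dubai, Paris, Minsk, Oslo]
Visit Doha; enqueue Kigali → queue [Riga, Perth, Dubai, Paris, Minsk, Oslo, Kigali]
Visit Riga → queue [Perth, Dubai, Paris, Minsk, Oslo, Kigali]
Visit Perth → queue [Dubai, Paris, Minsk, Oslo, Kigali]
Visit Dubai; enqueue Tokyo → queue [Paris, Minsk, Oslo, Kigali, Tokyo]
Visit Paris → queue [Minsk, Oslo, Kigali, Tokyo]
Visit Minsk → queue [Oslo, Kigali, Tokyo]
Visit Oslo → queue [Kigali, Tokyo]
Visit Kigali → queue [Tokyo]
Visit Tokyo → queue []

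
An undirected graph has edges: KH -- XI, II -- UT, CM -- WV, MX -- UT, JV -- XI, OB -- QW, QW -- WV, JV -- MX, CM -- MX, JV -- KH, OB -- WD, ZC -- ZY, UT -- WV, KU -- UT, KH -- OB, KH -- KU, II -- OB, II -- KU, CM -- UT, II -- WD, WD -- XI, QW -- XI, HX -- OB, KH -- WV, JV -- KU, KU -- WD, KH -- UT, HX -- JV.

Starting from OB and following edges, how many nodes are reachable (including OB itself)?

BFS from OB visits: OB, HX, II, KH, QW, WD, JV, KU, UT, WV, XI, MX, CM
Reachable nodes: 13 of 15 total.

13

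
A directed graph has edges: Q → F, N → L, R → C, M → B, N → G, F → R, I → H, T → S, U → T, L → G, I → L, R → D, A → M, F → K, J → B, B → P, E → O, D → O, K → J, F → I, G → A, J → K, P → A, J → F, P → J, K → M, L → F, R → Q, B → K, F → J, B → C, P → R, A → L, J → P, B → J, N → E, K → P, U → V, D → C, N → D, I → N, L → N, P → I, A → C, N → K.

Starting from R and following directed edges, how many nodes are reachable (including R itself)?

18

BFS from R visits: R, C, D, Q, O, F, I, J, K, H, L, N, B, P, M, G, E, A
Reachable nodes: 18 of 22 total.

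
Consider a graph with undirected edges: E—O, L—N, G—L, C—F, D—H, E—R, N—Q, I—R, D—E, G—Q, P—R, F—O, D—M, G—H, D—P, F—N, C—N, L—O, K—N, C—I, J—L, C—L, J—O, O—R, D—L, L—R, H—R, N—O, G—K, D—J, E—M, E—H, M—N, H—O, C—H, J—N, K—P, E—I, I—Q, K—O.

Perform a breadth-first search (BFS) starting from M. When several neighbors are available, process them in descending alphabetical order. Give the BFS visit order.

Visit M; enqueue N, E, D → queue [N, E, D]
Visit N; enqueue Q, O, L, K, J, F, C → queue [E, D, Q, O, L, K, J, F, C]
Visit E; enqueue R, I, H → queue [D, Q, O, L, K, J, F, C, R, I, H]
Visit D; enqueue P → queue [Q, O, L, K, J, F, C, R, I, H, P]
Visit Q; enqueue G → queue [O, L, K, J, F, C, R, I, H, P, G]
Visit O → queue [L, K, J, F, C, R, I, H, P, G]
Visit L → queue [K, J, F, C, R, I, H, P, G]
Visit K → queue [J, F, C, R, I, H, P, G]
Visit J → queue [F, C, R, I, H, P, G]
Visit F → queue [C, R, I, H, P, G]
Visit C → queue [R, I, H, P, G]
Visit R → queue [I, H, P, G]
Visit I → queue [H, P, G]
Visit H → queue [P, G]
Visit P → queue [G]
Visit G → queue []

M → N → E → D → Q → O → L → K → J → F → C → R → I → H → P → G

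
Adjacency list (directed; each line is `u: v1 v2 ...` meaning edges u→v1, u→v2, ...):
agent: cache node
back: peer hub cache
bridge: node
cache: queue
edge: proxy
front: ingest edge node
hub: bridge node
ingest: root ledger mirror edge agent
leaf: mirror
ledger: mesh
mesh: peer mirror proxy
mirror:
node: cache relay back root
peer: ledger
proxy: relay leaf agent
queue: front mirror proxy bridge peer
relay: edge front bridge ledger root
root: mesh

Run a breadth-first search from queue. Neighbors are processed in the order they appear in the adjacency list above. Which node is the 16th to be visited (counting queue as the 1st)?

Visit queue; enqueue front, mirror, proxy, bridge, peer → queue [front, mirror, proxy, bridge, peer]
Visit front; enqueue ingest, edge, node → queue [mirror, proxy, bridge, peer, ingest, edge, node]
Visit mirror → queue [proxy, bridge, peer, ingest, edge, node]
Visit proxy; enqueue relay, leaf, agent → queue [bridge, peer, ingest, edge, node, relay, leaf, agent]
Visit bridge → queue [peer, ingest, edge, node, relay, leaf, agent]
Visit peer; enqueue ledger → queue [ingest, edge, node, relay, leaf, agent, ledger]
Visit ingest; enqueue root → queue [edge, node, relay, leaf, agent, ledger, root]
Visit edge → queue [node, relay, leaf, agent, ledger, root]
Visit node; enqueue cache, back → queue [relay, leaf, agent, ledger, root, cache, back]
Visit relay → queue [leaf, agent, ledger, root, cache, back]
Visit leaf → queue [agent, ledger, root, cache, back]
Visit agent → queue [ledger, root, cache, back]
Visit ledger; enqueue mesh → queue [root, cache, back, mesh]
Visit root → queue [cache, back, mesh]
Visit cache → queue [back, mesh]
Visit back; enqueue hub → queue [mesh, hub]
Visit mesh → queue [hub]
Visit hub → queue []

Visit order: queue, front, mirror, proxy, bridge, peer, ingest, edge, node, relay, leaf, agent, ledger, root, cache, back, mesh, hub

back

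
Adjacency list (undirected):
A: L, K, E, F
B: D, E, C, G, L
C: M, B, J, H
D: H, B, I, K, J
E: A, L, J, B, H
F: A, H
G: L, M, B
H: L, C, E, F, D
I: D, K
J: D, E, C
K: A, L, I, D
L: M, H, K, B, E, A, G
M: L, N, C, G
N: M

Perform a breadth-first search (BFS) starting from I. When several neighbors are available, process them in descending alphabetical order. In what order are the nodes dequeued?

Visit I; enqueue K, D → queue [K, D]
Visit K; enqueue L, A → queue [D, L, A]
Visit D; enqueue J, H, B → queue [L, A, J, H, B]
Visit L; enqueue M, G, E → queue [A, J, H, B, M, G, E]
Visit A; enqueue F → queue [J, H, B, M, G, E, F]
Visit J; enqueue C → queue [H, B, M, G, E, F, C]
Visit H → queue [B, M, G, E, F, C]
Visit B → queue [M, G, E, F, C]
Visit M; enqueue N → queue [G, E, F, C, N]
Visit G → queue [E, F, C, N]
Visit E → queue [F, C, N]
Visit F → queue [C, N]
Visit C → queue [N]
Visit N → queue []

I → K → D → L → A → J → H → B → M → G → E → F → C → N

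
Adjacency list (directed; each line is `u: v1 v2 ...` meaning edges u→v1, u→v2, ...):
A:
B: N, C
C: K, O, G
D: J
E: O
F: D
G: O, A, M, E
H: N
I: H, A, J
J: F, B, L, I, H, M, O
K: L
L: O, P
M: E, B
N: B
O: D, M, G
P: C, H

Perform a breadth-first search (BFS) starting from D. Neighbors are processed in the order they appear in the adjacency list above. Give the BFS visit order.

D -> J -> F -> B -> L -> I -> H -> M -> O -> N -> C -> P -> A -> E -> G -> K

Visit D; enqueue J → queue [J]
Visit J; enqueue F, B, L, I, H, M, O → queue [F, B, L, I, H, M, O]
Visit F → queue [B, L, I, H, M, O]
Visit B; enqueue N, C → queue [L, I, H, M, O, N, C]
Visit L; enqueue P → queue [I, H, M, O, N, C, P]
Visit I; enqueue A → queue [H, M, O, N, C, P, A]
Visit H → queue [M, O, N, C, P, A]
Visit M; enqueue E → queue [O, N, C, P, A, E]
Visit O; enqueue G → queue [N, C, P, A, E, G]
Visit N → queue [C, P, A, E, G]
Visit C; enqueue K → queue [P, A, E, G, K]
Visit P → queue [A, E, G, K]
Visit A → queue [E, G, K]
Visit E → queue [G, K]
Visit G → queue [K]
Visit K → queue []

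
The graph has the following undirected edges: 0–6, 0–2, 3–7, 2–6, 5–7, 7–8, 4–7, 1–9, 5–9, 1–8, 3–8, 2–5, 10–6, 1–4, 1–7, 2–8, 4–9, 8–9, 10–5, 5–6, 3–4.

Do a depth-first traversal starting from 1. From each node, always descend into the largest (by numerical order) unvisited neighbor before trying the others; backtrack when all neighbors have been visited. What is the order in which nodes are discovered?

1, 9, 8, 7, 5, 10, 6, 2, 0, 4, 3

Visit 1
1 → 9
9 → 8
8 → 7
7 → 5
5 → 10
10 → 6
6 → 2
2 → 0
7 → 4
4 → 3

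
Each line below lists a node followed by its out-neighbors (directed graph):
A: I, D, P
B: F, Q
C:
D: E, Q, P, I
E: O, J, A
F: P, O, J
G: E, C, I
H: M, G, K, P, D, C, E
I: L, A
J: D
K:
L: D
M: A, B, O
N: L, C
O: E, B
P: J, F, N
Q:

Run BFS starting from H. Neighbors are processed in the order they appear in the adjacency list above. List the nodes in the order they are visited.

H → M → G → K → P → D → C → E → A → B → O → I → J → F → N → Q → L

Visit H; enqueue M, G, K, P, D, C, E → queue [M, G, K, P, D, C, E]
Visit M; enqueue A, B, O → queue [G, K, P, D, C, E, A, B, O]
Visit G; enqueue I → queue [K, P, D, C, E, A, B, O, I]
Visit K → queue [P, D, C, E, A, B, O, I]
Visit P; enqueue J, F, N → queue [D, C, E, A, B, O, I, J, F, N]
Visit D; enqueue Q → queue [C, E, A, B, O, I, J, F, N, Q]
Visit C → queue [E, A, B, O, I, J, F, N, Q]
Visit E → queue [A, B, O, I, J, F, N, Q]
Visit A → queue [B, O, I, J, F, N, Q]
Visit B → queue [O, I, J, F, N, Q]
Visit O → queue [I, J, F, N, Q]
Visit I; enqueue L → queue [J, F, N, Q, L]
Visit J → queue [F, N, Q, L]
Visit F → queue [N, Q, L]
Visit N → queue [Q, L]
Visit Q → queue [L]
Visit L → queue []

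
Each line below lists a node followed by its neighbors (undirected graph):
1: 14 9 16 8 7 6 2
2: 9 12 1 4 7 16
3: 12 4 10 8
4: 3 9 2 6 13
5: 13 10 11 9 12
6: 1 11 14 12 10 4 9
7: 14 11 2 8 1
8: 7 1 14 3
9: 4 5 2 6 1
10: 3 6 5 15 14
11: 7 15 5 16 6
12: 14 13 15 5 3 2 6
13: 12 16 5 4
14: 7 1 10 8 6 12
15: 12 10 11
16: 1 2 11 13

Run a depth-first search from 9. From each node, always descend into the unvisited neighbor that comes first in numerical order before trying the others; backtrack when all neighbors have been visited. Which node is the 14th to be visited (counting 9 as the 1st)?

16

Visit 9
9 → 1
1 → 2
2 → 4
4 → 3
3 → 8
8 → 7
7 → 11
11 → 5
5 → 10
10 → 6
6 → 12
12 → 13
13 → 16
12 → 14
12 → 15

Visit order: 9, 1, 2, 4, 3, 8, 7, 11, 5, 10, 6, 12, 13, 16, 14, 15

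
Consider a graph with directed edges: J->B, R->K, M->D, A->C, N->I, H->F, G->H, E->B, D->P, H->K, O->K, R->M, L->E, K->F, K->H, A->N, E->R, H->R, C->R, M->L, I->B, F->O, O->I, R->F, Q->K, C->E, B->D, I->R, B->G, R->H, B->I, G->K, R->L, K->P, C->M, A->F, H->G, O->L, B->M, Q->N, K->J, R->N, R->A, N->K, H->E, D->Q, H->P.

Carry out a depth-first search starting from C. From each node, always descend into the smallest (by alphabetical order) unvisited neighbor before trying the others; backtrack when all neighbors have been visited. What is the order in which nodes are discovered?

C E B D P Q K F O I R A N H G L M J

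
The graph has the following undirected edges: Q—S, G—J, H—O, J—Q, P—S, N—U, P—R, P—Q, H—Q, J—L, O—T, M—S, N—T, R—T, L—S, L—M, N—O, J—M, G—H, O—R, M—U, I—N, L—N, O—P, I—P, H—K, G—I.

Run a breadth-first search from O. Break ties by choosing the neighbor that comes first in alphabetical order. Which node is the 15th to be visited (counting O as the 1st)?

M

Visit O; enqueue H, N, P, R, T → queue [H, N, P, R, T]
Visit H; enqueue G, K, Q → queue [N, P, R, T, G, K, Q]
Visit N; enqueue I, L, U → queue [P, R, T, G, K, Q, I, L, U]
Visit P; enqueue S → queue [R, T, G, K, Q, I, L, U, S]
Visit R → queue [T, G, K, Q, I, L, U, S]
Visit T → queue [G, K, Q, I, L, U, S]
Visit G; enqueue J → queue [K, Q, I, L, U, S, J]
Visit K → queue [Q, I, L, U, S, J]
Visit Q → queue [I, L, U, S, J]
Visit I → queue [L, U, S, J]
Visit L; enqueue M → queue [U, S, J, M]
Visit U → queue [S, J, M]
Visit S → queue [J, M]
Visit J → queue [M]
Visit M → queue []

Visit order: O, H, N, P, R, T, G, K, Q, I, L, U, S, J, M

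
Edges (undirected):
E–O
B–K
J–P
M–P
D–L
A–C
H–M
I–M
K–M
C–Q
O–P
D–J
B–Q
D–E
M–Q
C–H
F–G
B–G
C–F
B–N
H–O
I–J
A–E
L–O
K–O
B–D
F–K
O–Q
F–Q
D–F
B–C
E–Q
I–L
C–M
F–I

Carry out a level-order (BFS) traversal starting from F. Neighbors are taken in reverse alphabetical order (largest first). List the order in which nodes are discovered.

F → Q → K → I → G → D → C → O → M → E → B → L → J → H → A → P → N

Visit F; enqueue Q, K, I, G, D, C → queue [Q, K, I, G, D, C]
Visit Q; enqueue O, M, E, B → queue [K, I, G, D, C, O, M, E, B]
Visit K → queue [I, G, D, C, O, M, E, B]
Visit I; enqueue L, J → queue [G, D, C, O, M, E, B, L, J]
Visit G → queue [D, C, O, M, E, B, L, J]
Visit D → queue [C, O, M, E, B, L, J]
Visit C; enqueue H, A → queue [O, M, E, B, L, J, H, A]
Visit O; enqueue P → queue [M, E, B, L, J, H, A, P]
Visit M → queue [E, B, L, J, H, A, P]
Visit E → queue [B, L, J, H, A, P]
Visit B; enqueue N → queue [L, J, H, A, P, N]
Visit L → queue [J, H, A, P, N]
Visit J → queue [H, A, P, N]
Visit H → queue [A, P, N]
Visit A → queue [P, N]
Visit P → queue [N]
Visit N → queue []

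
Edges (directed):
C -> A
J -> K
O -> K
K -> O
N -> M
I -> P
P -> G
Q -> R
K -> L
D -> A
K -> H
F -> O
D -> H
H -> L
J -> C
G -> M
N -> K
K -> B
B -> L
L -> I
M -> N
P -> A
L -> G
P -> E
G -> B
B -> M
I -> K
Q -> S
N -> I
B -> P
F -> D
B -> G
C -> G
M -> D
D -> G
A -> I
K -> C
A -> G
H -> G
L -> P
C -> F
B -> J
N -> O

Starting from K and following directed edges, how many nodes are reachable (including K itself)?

16

BFS from K visits: K, B, C, H, L, O, G, J, M, P, A, F, I, D, N, E
Reachable nodes: 16 of 19 total.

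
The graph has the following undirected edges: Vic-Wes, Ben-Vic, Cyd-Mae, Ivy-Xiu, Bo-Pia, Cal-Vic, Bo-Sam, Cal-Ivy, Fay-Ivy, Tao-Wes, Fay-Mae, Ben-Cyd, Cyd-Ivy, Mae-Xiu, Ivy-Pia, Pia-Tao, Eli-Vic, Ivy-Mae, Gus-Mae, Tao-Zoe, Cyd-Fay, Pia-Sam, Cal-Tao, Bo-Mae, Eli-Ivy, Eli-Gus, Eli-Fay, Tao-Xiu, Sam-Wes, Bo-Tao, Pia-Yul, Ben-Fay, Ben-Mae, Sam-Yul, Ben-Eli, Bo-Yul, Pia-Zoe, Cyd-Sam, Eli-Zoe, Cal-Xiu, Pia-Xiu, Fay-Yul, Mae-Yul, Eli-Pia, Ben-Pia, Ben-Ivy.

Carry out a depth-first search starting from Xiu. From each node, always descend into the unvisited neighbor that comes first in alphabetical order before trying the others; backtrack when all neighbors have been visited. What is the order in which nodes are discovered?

Xiu -> Cal -> Ivy -> Ben -> Cyd -> Fay -> Eli -> Gus -> Mae -> Bo -> Pia -> Sam -> Wes -> Tao -> Zoe -> Vic -> Yul

Visit Xiu
Xiu → Cal
Cal → Ivy
Ivy → Ben
Ben → Cyd
Cyd → Fay
Fay → Eli
Eli → Gus
Gus → Mae
Mae → Bo
Bo → Pia
Pia → Sam
Sam → Wes
Wes → Tao
Tao → Zoe
Wes → Vic
Sam → Yul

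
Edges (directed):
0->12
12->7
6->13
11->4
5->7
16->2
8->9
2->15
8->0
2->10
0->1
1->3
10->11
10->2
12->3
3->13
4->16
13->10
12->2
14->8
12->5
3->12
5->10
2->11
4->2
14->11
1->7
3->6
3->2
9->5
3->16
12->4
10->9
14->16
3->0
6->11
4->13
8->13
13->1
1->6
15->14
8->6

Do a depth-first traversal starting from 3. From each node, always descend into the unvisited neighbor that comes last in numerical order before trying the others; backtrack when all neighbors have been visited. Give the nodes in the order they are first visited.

Visit 3
3 → 16
16 → 2
2 → 15
15 → 14
14 → 11
11 → 4
4 → 13
13 → 10
10 → 9
9 → 5
5 → 7
13 → 1
1 → 6
14 → 8
8 → 0
0 → 12

3 → 16 → 2 → 15 → 14 → 11 → 4 → 13 → 10 → 9 → 5 → 7 → 1 → 6 → 8 → 0 → 12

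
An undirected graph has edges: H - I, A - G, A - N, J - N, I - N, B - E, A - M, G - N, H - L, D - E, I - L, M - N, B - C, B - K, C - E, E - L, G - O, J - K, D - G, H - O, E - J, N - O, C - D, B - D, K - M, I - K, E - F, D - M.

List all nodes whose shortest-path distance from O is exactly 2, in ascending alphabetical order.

Level 0: O
Level 1: G, H, N
Level 2: A, D, I, J, L, M
Level 3: B, C, E, K
Level 4: F

A, D, I, J, L, M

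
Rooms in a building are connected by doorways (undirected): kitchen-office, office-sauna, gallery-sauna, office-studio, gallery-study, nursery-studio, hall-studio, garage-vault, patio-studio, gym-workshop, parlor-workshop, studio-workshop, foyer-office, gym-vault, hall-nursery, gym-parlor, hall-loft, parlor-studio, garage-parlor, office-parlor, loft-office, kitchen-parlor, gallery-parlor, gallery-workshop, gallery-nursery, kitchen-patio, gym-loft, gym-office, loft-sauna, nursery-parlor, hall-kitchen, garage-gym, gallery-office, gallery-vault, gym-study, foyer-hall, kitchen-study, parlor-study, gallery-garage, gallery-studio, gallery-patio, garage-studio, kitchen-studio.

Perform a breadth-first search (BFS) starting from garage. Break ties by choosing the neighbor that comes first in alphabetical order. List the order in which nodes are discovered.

garage gallery gym parlor studio vault nursery office patio sauna study workshop loft kitchen hall foyer

Visit garage; enqueue gallery, gym, parlor, studio, vault → queue [gallery, gym, parlor, studio, vault]
Visit gallery; enqueue nursery, office, patio, sauna, study, workshop → queue [gym, parlor, studio, vault, nursery, office, patio, sauna, study, workshop]
Visit gym; enqueue loft → queue [parlor, studio, vault, nursery, office, patio, sauna, study, workshop, loft]
Visit parlor; enqueue kitchen → queue [studio, vault, nursery, office, patio, sauna, study, workshop, loft, kitchen]
Visit studio; enqueue hall → queue [vault, nursery, office, patio, sauna, study, workshop, loft, kitchen, hall]
Visit vault → queue [nursery, office, patio, sauna, study, workshop, loft, kitchen, hall]
Visit nursery → queue [office, patio, sauna, study, workshop, loft, kitchen, hall]
Visit office; enqueue foyer → queue [patio, sauna, study, workshop, loft, kitchen, hall, foyer]
Visit patio → queue [sauna, study, workshop, loft, kitchen, hall, foyer]
Visit sauna → queue [study, workshop, loft, kitchen, hall, foyer]
Visit study → queue [workshop, loft, kitchen, hall, foyer]
Visit workshop → queue [loft, kitchen, hall, foyer]
Visit loft → queue [kitchen, hall, foyer]
Visit kitchen → queue [hall, foyer]
Visit hall → queue [foyer]
Visit foyer → queue []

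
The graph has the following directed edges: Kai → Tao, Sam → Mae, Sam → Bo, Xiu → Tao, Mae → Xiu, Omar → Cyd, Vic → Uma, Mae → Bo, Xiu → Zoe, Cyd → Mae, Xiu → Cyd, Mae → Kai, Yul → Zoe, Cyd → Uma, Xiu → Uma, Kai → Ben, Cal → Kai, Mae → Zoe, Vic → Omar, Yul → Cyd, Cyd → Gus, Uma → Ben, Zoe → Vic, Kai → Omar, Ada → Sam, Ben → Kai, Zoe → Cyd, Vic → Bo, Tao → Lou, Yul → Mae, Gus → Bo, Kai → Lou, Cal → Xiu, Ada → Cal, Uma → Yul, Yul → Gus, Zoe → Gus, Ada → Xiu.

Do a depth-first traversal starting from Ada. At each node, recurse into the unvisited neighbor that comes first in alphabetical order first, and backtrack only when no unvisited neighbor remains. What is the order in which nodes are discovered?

Ada, Cal, Kai, Ben, Lou, Omar, Cyd, Gus, Bo, Mae, Xiu, Tao, Uma, Yul, Zoe, Vic, Sam

Visit Ada
Ada → Cal
Cal → Kai
Kai → Ben
Kai → Lou
Kai → Omar
Omar → Cyd
Cyd → Gus
Gus → Bo
Cyd → Mae
Mae → Xiu
Xiu → Tao
Xiu → Uma
Uma → Yul
Yul → Zoe
Zoe → Vic
Ada → Sam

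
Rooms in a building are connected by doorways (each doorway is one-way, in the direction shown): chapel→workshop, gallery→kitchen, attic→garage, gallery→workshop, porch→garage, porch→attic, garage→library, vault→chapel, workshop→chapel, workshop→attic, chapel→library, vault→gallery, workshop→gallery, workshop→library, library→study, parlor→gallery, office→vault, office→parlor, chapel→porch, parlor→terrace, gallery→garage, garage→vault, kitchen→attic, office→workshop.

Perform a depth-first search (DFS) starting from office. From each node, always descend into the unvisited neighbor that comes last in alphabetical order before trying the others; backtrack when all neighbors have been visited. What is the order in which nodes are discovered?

Visit office
office → workshop
workshop → library
library → study
workshop → gallery
gallery → kitchen
kitchen → attic
attic → garage
garage → vault
vault → chapel
chapel → porch
office → parlor
parlor → terrace

office, workshop, library, study, gallery, kitchen, attic, garage, vault, chapel, porch, parlor, terrace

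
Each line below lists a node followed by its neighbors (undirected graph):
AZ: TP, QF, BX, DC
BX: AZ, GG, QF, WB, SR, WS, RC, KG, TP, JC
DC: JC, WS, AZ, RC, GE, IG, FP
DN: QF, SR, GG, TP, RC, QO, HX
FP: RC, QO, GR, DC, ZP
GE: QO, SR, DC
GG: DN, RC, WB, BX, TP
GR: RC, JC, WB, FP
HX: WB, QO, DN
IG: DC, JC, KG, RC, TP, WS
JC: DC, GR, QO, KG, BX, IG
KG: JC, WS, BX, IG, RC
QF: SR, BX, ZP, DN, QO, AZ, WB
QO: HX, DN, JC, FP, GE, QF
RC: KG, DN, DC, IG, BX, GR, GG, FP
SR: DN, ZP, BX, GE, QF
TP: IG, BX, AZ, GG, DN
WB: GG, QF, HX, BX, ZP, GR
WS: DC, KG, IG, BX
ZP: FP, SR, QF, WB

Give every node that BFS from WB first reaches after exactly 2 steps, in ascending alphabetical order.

AZ, DN, FP, JC, KG, QO, RC, SR, TP, WS

Level 0: WB
Level 1: BX, GG, GR, HX, QF, ZP
Level 2: AZ, DN, FP, JC, KG, QO, RC, SR, TP, WS
Level 3: DC, GE, IG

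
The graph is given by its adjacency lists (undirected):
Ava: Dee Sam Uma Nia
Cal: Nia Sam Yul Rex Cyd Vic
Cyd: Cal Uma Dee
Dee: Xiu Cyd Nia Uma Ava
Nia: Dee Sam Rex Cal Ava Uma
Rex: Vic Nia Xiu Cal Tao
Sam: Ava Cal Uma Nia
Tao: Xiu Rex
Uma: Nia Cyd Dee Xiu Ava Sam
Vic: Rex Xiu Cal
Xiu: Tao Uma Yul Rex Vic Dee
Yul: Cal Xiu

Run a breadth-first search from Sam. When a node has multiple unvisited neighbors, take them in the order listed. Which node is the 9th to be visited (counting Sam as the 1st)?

Visit Sam; enqueue Ava, Cal, Uma, Nia → queue [Ava, Cal, Uma, Nia]
Visit Ava; enqueue Dee → queue [Cal, Uma, Nia, Dee]
Visit Cal; enqueue Yul, Rex, Cyd, Vic → queue [Uma, Nia, Dee, Yul, Rex, Cyd, Vic]
Visit Uma; enqueue Xiu → queue [Nia, Dee, Yul, Rex, Cyd, Vic, Xiu]
Visit Nia → queue [Dee, Yul, Rex, Cyd, Vic, Xiu]
Visit Dee → queue [Yul, Rex, Cyd, Vic, Xiu]
Visit Yul → queue [Rex, Cyd, Vic, Xiu]
Visit Rex; enqueue Tao → queue [Cyd, Vic, Xiu, Tao]
Visit Cyd → queue [Vic, Xiu, Tao]
Visit Vic → queue [Xiu, Tao]
Visit Xiu → queue [Tao]
Visit Tao → queue []

Visit order: Sam, Ava, Cal, Uma, Nia, Dee, Yul, Rex, Cyd, Vic, Xiu, Tao

Cyd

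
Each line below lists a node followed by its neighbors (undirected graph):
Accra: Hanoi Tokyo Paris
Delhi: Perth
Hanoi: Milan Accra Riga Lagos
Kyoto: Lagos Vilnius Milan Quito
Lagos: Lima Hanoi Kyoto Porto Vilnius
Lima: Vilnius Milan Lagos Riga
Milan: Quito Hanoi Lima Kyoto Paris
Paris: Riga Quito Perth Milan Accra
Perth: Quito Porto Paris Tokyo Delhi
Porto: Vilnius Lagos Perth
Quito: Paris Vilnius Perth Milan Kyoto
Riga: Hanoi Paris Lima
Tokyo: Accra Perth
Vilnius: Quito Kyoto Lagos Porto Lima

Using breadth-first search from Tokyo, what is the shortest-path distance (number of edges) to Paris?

2

Level 0: Tokyo
Level 1: Accra, Perth
Level 2: Delhi, Hanoi, Paris, Porto, Quito
Level 3: Kyoto, Lagos, Milan, Riga, Vilnius
Level 4: Lima
Paris first appears at level 2.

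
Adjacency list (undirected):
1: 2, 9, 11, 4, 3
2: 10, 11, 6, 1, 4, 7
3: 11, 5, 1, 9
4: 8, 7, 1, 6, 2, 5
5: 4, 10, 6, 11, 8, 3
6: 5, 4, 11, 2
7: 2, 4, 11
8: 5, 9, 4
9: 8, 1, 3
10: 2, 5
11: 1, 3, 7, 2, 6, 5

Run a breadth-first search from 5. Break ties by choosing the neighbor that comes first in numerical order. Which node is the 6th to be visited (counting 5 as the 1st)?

Visit 5; enqueue 3, 4, 6, 8, 10, 11 → queue [3, 4, 6, 8, 10, 11]
Visit 3; enqueue 1, 9 → queue [4, 6, 8, 10, 11, 1, 9]
Visit 4; enqueue 2, 7 → queue [6, 8, 10, 11, 1, 9, 2, 7]
Visit 6 → queue [8, 10, 11, 1, 9, 2, 7]
Visit 8 → queue [10, 11, 1, 9, 2, 7]
Visit 10 → queue [11, 1, 9, 2, 7]
Visit 11 → queue [1, 9, 2, 7]
Visit 1 → queue [9, 2, 7]
Visit 9 → queue [2, 7]
Visit 2 → queue [7]
Visit 7 → queue []

Visit order: 5, 3, 4, 6, 8, 10, 11, 1, 9, 2, 7

10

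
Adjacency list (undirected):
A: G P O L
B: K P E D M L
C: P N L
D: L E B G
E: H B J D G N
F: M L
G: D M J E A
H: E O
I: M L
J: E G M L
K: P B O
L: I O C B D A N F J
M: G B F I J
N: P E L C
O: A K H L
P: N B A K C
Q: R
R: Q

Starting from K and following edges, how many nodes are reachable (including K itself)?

16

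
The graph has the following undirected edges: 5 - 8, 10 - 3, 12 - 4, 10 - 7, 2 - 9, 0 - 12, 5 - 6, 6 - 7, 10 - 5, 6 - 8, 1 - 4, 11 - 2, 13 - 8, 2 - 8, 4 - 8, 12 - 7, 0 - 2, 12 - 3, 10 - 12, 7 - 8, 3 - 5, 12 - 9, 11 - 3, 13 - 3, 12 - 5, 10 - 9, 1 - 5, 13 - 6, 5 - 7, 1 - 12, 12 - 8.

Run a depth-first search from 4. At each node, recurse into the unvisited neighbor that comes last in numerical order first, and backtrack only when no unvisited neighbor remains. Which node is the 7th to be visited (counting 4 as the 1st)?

Visit 4
4 → 12
12 → 10
10 → 9
9 → 2
2 → 11
11 → 3
3 → 13
13 → 8
8 → 7
7 → 6
6 → 5
5 → 1
2 → 0

Visit order: 4, 12, 10, 9, 2, 11, 3, 13, 8, 7, 6, 5, 1, 0

3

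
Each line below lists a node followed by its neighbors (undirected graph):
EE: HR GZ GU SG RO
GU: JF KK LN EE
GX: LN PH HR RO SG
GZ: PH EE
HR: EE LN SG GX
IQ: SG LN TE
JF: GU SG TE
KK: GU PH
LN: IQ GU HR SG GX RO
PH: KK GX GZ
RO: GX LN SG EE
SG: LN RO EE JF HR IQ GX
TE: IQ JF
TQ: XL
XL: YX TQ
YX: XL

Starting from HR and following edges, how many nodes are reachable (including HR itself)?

BFS from HR visits: HR, SG, LN, GX, EE, RO, JF, IQ, GU, PH, GZ, TE, KK
Reachable nodes: 13 of 16 total.

13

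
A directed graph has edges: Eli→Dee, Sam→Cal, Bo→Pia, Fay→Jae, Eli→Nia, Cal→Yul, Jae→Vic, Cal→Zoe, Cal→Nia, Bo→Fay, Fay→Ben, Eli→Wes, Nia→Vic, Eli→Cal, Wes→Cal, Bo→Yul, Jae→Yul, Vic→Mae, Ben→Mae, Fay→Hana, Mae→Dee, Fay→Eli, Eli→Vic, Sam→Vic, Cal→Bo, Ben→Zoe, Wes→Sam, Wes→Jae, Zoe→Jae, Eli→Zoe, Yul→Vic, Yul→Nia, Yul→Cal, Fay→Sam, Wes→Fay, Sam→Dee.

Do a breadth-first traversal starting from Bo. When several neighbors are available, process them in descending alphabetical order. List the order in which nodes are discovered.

Bo, Yul, Pia, Fay, Vic, Nia, Cal, Sam, Jae, Hana, Eli, Ben, Mae, Zoe, Dee, Wes

Visit Bo; enqueue Yul, Pia, Fay → queue [Yul, Pia, Fay]
Visit Yul; enqueue Vic, Nia, Cal → queue [Pia, Fay, Vic, Nia, Cal]
Visit Pia → queue [Fay, Vic, Nia, Cal]
Visit Fay; enqueue Sam, Jae, Hana, Eli, Ben → queue [Vic, Nia, Cal, Sam, Jae, Hana, Eli, Ben]
Visit Vic; enqueue Mae → queue [Nia, Cal, Sam, Jae, Hana, Eli, Ben, Mae]
Visit Nia → queue [Cal, Sam, Jae, Hana, Eli, Ben, Mae]
Visit Cal; enqueue Zoe → queue [Sam, Jae, Hana, Eli, Ben, Mae, Zoe]
Visit Sam; enqueue Dee → queue [Jae, Hana, Eli, Ben, Mae, Zoe, Dee]
Visit Jae → queue [Hana, Eli, Ben, Mae, Zoe, Dee]
Visit Hana → queue [Eli, Ben, Mae, Zoe, Dee]
Visit Eli; enqueue Wes → queue [Ben, Mae, Zoe, Dee, Wes]
Visit Ben → queue [Mae, Zoe, Dee, Wes]
Visit Mae → queue [Zoe, Dee, Wes]
Visit Zoe → queue [Dee, Wes]
Visit Dee → queue [Wes]
Visit Wes → queue []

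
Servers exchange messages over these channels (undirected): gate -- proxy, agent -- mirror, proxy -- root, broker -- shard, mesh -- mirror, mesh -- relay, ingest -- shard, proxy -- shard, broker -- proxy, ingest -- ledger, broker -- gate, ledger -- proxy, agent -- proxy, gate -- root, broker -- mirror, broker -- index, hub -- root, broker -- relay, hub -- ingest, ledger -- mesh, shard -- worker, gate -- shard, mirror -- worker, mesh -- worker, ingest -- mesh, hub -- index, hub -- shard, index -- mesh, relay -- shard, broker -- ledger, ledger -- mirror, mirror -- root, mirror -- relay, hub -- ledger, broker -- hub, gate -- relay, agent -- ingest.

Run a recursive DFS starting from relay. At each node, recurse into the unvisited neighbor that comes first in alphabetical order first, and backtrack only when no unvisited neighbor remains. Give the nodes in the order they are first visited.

relay broker gate proxy agent ingest hub index mesh ledger mirror root worker shard

Visit relay
relay → broker
broker → gate
gate → proxy
proxy → agent
agent → ingest
ingest → hub
hub → index
index → mesh
mesh → ledger
ledger → mirror
mirror → root
mirror → worker
worker → shard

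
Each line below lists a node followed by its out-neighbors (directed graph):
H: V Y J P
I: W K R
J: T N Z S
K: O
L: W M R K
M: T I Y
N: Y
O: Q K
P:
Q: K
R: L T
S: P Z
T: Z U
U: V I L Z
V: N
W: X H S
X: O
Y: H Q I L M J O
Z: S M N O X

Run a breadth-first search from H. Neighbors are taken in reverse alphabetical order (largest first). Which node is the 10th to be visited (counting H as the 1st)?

I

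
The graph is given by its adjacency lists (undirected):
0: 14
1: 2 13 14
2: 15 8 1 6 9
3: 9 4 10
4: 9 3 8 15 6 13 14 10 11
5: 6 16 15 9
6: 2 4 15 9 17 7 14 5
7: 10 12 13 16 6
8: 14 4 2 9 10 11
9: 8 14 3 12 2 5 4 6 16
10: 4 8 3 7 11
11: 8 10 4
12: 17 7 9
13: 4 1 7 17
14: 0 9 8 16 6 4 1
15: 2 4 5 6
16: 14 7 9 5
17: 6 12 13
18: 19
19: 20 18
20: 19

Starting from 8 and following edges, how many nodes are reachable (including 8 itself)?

BFS from 8 visits: 8, 2, 4, 9, 10, 11, 14, 1, 6, 15, 3, 13, 5, 12, 16, 7, 0, 17
Reachable nodes: 18 of 21 total.

18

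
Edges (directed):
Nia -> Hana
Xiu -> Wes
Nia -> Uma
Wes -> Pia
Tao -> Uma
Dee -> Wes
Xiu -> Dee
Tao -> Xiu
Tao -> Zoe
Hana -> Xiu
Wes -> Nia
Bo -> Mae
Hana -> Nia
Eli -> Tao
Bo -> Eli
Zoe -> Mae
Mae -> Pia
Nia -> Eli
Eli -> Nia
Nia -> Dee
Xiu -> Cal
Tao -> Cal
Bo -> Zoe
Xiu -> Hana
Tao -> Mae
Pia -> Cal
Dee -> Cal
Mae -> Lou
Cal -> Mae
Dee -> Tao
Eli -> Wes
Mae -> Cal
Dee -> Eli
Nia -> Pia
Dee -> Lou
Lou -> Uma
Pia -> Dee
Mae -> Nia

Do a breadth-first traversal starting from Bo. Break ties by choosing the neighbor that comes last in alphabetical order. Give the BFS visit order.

Bo -> Zoe -> Mae -> Eli -> Pia -> Nia -> Lou -> Cal -> Wes -> Tao -> Dee -> Uma -> Hana -> Xiu

Visit Bo; enqueue Zoe, Mae, Eli → queue [Zoe, Mae, Eli]
Visit Zoe → queue [Mae, Eli]
Visit Mae; enqueue Pia, Nia, Lou, Cal → queue [Eli, Pia, Nia, Lou, Cal]
Visit Eli; enqueue Wes, Tao → queue [Pia, Nia, Lou, Cal, Wes, Tao]
Visit Pia; enqueue Dee → queue [Nia, Lou, Cal, Wes, Tao, Dee]
Visit Nia; enqueue Uma, Hana → queue [Lou, Cal, Wes, Tao, Dee, Uma, Hana]
Visit Lou → queue [Cal, Wes, Tao, Dee, Uma, Hana]
Visit Cal → queue [Wes, Tao, Dee, Uma, Hana]
Visit Wes → queue [Tao, Dee, Uma, Hana]
Visit Tao; enqueue Xiu → queue [Dee, Uma, Hana, Xiu]
Visit Dee → queue [Uma, Hana, Xiu]
Visit Uma → queue [Hana, Xiu]
Visit Hana → queue [Xiu]
Visit Xiu → queue []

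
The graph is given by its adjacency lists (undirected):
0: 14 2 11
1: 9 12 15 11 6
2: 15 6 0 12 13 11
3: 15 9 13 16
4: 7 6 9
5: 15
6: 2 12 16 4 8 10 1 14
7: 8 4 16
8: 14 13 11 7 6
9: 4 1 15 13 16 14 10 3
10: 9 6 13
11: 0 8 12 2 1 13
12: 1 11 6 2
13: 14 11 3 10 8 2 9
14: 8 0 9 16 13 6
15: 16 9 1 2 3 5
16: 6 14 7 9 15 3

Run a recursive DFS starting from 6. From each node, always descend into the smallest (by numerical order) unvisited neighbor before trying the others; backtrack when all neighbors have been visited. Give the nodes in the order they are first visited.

6 -> 1 -> 9 -> 3 -> 13 -> 2 -> 0 -> 11 -> 8 -> 7 -> 4 -> 16 -> 14 -> 15 -> 5 -> 12 -> 10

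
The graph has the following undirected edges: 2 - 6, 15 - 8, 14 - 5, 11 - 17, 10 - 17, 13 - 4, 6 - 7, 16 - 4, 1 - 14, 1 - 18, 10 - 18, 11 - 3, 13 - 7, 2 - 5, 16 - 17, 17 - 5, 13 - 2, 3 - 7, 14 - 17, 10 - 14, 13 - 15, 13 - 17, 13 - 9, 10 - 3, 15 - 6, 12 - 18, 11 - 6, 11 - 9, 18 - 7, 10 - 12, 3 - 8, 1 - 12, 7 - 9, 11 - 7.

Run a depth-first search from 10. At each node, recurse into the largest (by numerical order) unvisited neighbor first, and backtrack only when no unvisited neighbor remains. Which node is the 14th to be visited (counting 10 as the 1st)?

9

Visit 10
10 → 18
18 → 12
12 → 1
1 → 14
14 → 17
17 → 16
16 → 4
4 → 13
13 → 15
15 → 8
8 → 3
3 → 11
11 → 9
9 → 7
7 → 6
6 → 2
2 → 5

Visit order: 10, 18, 12, 1, 14, 17, 16, 4, 13, 15, 8, 3, 11, 9, 7, 6, 2, 5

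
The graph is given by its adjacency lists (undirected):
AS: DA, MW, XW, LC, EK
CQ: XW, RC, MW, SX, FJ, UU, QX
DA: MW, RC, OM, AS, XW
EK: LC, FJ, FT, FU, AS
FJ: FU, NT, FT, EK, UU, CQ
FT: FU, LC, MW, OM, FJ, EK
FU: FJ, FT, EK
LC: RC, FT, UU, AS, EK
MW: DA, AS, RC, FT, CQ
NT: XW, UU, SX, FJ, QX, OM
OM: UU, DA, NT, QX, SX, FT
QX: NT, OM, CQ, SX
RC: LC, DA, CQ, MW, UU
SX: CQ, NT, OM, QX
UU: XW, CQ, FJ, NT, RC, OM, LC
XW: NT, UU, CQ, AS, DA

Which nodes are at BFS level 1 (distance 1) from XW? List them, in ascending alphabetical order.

Level 0: XW
Level 1: AS, CQ, DA, NT, UU
Level 2: EK, FJ, LC, MW, OM, QX, RC, SX
Level 3: FT, FU

AS, CQ, DA, NT, UU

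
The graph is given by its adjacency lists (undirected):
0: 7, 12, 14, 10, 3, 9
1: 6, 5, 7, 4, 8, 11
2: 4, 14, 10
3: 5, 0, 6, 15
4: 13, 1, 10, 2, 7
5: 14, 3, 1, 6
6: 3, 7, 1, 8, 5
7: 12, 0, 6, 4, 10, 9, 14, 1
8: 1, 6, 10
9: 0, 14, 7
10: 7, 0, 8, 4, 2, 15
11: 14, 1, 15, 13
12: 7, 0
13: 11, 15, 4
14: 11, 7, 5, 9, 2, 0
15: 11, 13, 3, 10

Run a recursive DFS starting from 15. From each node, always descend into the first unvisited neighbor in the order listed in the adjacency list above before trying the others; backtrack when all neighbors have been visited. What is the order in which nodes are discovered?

15 -> 11 -> 14 -> 7 -> 12 -> 0 -> 10 -> 8 -> 1 -> 6 -> 3 -> 5 -> 4 -> 13 -> 2 -> 9

Visit 15
15 → 11
11 → 14
14 → 7
7 → 12
12 → 0
0 → 10
10 → 8
8 → 1
1 → 6
6 → 3
3 → 5
1 → 4
4 → 13
4 → 2
0 → 9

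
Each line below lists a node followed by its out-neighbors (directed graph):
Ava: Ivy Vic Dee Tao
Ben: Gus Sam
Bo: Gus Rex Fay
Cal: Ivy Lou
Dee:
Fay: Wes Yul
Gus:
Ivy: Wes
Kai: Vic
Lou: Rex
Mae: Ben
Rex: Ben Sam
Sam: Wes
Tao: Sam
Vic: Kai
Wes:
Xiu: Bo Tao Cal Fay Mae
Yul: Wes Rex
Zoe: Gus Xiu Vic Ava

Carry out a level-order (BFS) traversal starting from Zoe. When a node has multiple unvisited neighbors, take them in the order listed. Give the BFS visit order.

Visit Zoe; enqueue Gus, Xiu, Vic, Ava → queue [Gus, Xiu, Vic, Ava]
Visit Gus → queue [Xiu, Vic, Ava]
Visit Xiu; enqueue Bo, Tao, Cal, Fay, Mae → queue [Vic, Ava, Bo, Tao, Cal, Fay, Mae]
Visit Vic; enqueue Kai → queue [Ava, Bo, Tao, Cal, Fay, Mae, Kai]
Visit Ava; enqueue Ivy, Dee → queue [Bo, Tao, Cal, Fay, Mae, Kai, Ivy, Dee]
Visit Bo; enqueue Rex → queue [Tao, Cal, Fay, Mae, Kai, Ivy, Dee, Rex]
Visit Tao; enqueue Sam → queue [Cal, Fay, Mae, Kai, Ivy, Dee, Rex, Sam]
Visit Cal; enqueue Lou → queue [Fay, Mae, Kai, Ivy, Dee, Rex, Sam, Lou]
Visit Fay; enqueue Wes, Yul → queue [Mae, Kai, Ivy, Dee, Rex, Sam, Lou, Wes, Yul]
Visit Mae; enqueue Ben → queue [Kai, Ivy, Dee, Rex, Sam, Lou, Wes, Yul, Ben]
Visit Kai → queue [Ivy, Dee, Rex, Sam, Lou, Wes, Yul, Ben]
Visit Ivy → queue [Dee, Rex, Sam, Lou, Wes, Yul, Ben]
Visit Dee → queue [Rex, Sam, Lou, Wes, Yul, Ben]
Visit Rex → queue [Sam, Lou, Wes, Yul, Ben]
Visit Sam → queue [Lou, Wes, Yul, Ben]
Visit Lou → queue [Wes, Yul, Ben]
Visit Wes → queue [Yul, Ben]
Visit Yul → queue [Ben]
Visit Ben → queue []

Zoe, Gus, Xiu, Vic, Ava, Bo, Tao, Cal, Fay, Mae, Kai, Ivy, Dee, Rex, Sam, Lou, Wes, Yul, Ben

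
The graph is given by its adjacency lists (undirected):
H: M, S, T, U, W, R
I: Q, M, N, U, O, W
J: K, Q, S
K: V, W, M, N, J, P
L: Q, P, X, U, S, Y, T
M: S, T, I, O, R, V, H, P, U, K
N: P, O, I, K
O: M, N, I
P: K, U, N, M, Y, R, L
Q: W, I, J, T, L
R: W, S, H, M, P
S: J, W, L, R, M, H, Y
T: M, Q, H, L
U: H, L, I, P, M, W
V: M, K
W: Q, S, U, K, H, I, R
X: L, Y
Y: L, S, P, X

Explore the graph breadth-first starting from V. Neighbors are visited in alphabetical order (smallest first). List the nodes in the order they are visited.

V → K → M → J → N → P → W → H → I → O → R → S → T → U → Q → L → Y → X

Visit V; enqueue K, M → queue [K, M]
Visit K; enqueue J, N, P, W → queue [M, J, N, P, W]
Visit M; enqueue H, I, O, R, S, T, U → queue [J, N, P, W, H, I, O, R, S, T, U]
Visit J; enqueue Q → queue [N, P, W, H, I, O, R, S, T, U, Q]
Visit N → queue [P, W, H, I, O, R, S, T, U, Q]
Visit P; enqueue L, Y → queue [W, H, I, O, R, S, T, U, Q, L, Y]
Visit W → queue [H, I, O, R, S, T, U, Q, L, Y]
Visit H → queue [I, O, R, S, T, U, Q, L, Y]
Visit I → queue [O, R, S, T, U, Q, L, Y]
Visit O → queue [R, S, T, U, Q, L, Y]
Visit R → queue [S, T, U, Q, L, Y]
Visit S → queue [T, U, Q, L, Y]
Visit T → queue [U, Q, L, Y]
Visit U → queue [Q, L, Y]
Visit Q → queue [L, Y]
Visit L; enqueue X → queue [Y, X]
Visit Y → queue [X]
Visit X → queue []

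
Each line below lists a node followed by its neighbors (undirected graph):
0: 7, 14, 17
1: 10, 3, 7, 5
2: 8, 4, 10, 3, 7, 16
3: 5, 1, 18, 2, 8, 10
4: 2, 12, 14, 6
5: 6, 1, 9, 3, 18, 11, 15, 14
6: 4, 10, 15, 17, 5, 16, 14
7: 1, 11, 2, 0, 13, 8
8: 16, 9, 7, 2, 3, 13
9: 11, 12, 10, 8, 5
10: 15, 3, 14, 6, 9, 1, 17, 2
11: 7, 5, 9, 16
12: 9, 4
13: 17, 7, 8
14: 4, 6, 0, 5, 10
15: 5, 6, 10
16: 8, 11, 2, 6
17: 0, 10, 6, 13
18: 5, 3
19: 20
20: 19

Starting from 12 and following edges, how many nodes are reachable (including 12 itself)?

19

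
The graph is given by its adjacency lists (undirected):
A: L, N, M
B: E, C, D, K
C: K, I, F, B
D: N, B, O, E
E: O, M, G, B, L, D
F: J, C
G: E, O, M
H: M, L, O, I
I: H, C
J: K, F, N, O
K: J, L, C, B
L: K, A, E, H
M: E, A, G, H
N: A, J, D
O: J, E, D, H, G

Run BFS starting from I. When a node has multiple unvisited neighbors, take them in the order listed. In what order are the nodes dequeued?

I H C M L O K F B E A G J D N

Visit I; enqueue H, C → queue [H, C]
Visit H; enqueue M, L, O → queue [C, M, L, O]
Visit C; enqueue K, F, B → queue [M, L, O, K, F, B]
Visit M; enqueue E, A, G → queue [L, O, K, F, B, E, A, G]
Visit L → queue [O, K, F, B, E, A, G]
Visit O; enqueue J, D → queue [K, F, B, E, A, G, J, D]
Visit K → queue [F, B, E, A, G, J, D]
Visit F → queue [B, E, A, G, J, D]
Visit B → queue [E, A, G, J, D]
Visit E → queue [A, G, J, D]
Visit A; enqueue N → queue [G, J, D, N]
Visit G → queue [J, D, N]
Visit J → queue [D, N]
Visit D → queue [N]
Visit N → queue []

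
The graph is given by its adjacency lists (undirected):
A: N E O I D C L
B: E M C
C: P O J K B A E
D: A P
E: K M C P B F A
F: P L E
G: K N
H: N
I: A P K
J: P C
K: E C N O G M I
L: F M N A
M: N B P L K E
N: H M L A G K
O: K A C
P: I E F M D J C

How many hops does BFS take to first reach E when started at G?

2

Level 0: G
Level 1: K, N
Level 2: A, C, E, H, I, L, M, O
Level 3: B, D, F, J, P
E first appears at level 2.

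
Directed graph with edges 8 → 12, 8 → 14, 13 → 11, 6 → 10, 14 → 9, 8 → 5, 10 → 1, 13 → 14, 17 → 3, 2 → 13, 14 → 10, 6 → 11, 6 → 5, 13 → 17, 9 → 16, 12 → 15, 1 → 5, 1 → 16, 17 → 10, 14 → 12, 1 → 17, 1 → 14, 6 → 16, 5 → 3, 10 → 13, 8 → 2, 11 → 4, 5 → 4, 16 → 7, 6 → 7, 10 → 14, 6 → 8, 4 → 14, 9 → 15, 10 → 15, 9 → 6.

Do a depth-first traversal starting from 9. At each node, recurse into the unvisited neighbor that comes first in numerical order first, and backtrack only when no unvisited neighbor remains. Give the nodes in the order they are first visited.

9 6 5 3 4 14 10 1 16 7 17 13 11 15 12 8 2

Visit 9
9 → 6
6 → 5
5 → 3
5 → 4
4 → 14
14 → 10
10 → 1
1 → 16
16 → 7
1 → 17
10 → 13
13 → 11
10 → 15
14 → 12
6 → 8
8 → 2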